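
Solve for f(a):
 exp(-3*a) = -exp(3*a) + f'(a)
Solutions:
 f(a) = C1 + 2*sinh(3*a)/3


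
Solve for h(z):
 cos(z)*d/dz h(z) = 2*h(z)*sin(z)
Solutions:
 h(z) = C1/cos(z)^2


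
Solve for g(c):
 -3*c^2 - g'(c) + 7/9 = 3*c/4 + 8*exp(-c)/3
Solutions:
 g(c) = C1 - c^3 - 3*c^2/8 + 7*c/9 + 8*exp(-c)/3


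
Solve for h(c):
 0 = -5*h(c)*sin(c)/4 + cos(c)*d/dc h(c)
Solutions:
 h(c) = C1/cos(c)^(5/4)


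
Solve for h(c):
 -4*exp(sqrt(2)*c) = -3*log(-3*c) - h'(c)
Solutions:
 h(c) = C1 - 3*c*log(-c) + 3*c*(1 - log(3)) + 2*sqrt(2)*exp(sqrt(2)*c)


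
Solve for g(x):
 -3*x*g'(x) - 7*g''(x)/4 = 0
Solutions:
 g(x) = C1 + C2*erf(sqrt(42)*x/7)


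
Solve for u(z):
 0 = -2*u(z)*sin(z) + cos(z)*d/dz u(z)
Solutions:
 u(z) = C1/cos(z)^2


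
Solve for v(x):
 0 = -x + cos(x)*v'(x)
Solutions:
 v(x) = C1 + Integral(x/cos(x), x)


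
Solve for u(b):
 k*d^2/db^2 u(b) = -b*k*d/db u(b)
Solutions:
 u(b) = C1 + C2*erf(sqrt(2)*b/2)


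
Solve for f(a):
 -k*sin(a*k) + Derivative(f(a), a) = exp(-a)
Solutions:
 f(a) = C1 - cos(a*k) - exp(-a)


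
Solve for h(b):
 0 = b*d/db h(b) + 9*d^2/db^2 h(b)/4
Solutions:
 h(b) = C1 + C2*erf(sqrt(2)*b/3)


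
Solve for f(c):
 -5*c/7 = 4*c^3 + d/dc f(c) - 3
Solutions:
 f(c) = C1 - c^4 - 5*c^2/14 + 3*c


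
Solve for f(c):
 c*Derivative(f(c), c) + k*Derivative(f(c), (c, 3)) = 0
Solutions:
 f(c) = C1 + Integral(C2*airyai(c*(-1/k)^(1/3)) + C3*airybi(c*(-1/k)^(1/3)), c)


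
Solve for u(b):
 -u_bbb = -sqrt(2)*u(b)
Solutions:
 u(b) = C3*exp(2^(1/6)*b) + (C1*sin(2^(1/6)*sqrt(3)*b/2) + C2*cos(2^(1/6)*sqrt(3)*b/2))*exp(-2^(1/6)*b/2)


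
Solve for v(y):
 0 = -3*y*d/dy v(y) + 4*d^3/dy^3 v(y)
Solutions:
 v(y) = C1 + Integral(C2*airyai(6^(1/3)*y/2) + C3*airybi(6^(1/3)*y/2), y)


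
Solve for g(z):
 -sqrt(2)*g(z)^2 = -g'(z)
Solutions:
 g(z) = -1/(C1 + sqrt(2)*z)


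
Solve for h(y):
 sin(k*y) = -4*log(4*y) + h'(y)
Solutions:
 h(y) = C1 + 4*y*log(y) - 4*y + 8*y*log(2) + Piecewise((-cos(k*y)/k, Ne(k, 0)), (0, True))


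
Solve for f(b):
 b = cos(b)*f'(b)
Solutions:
 f(b) = C1 + Integral(b/cos(b), b)


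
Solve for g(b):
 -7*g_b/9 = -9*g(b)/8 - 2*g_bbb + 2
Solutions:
 g(b) = C1*exp(6^(1/3)*b*(28*6^(1/3)/(sqrt(4651257) + 2187)^(1/3) + (sqrt(4651257) + 2187)^(1/3))/72)*sin(2^(1/3)*3^(1/6)*b*(-3^(2/3)*(sqrt(4651257) + 2187)^(1/3) + 84*2^(1/3)/(sqrt(4651257) + 2187)^(1/3))/72) + C2*exp(6^(1/3)*b*(28*6^(1/3)/(sqrt(4651257) + 2187)^(1/3) + (sqrt(4651257) + 2187)^(1/3))/72)*cos(2^(1/3)*3^(1/6)*b*(-3^(2/3)*(sqrt(4651257) + 2187)^(1/3) + 84*2^(1/3)/(sqrt(4651257) + 2187)^(1/3))/72) + C3*exp(-6^(1/3)*b*(28*6^(1/3)/(sqrt(4651257) + 2187)^(1/3) + (sqrt(4651257) + 2187)^(1/3))/36) + 16/9


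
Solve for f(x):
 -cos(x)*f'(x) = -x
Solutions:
 f(x) = C1 + Integral(x/cos(x), x)


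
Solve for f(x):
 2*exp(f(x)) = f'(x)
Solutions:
 f(x) = log(-1/(C1 + 2*x))


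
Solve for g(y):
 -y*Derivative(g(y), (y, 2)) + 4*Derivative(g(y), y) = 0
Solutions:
 g(y) = C1 + C2*y^5


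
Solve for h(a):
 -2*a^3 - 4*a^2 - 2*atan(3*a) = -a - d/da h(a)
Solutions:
 h(a) = C1 + a^4/2 + 4*a^3/3 - a^2/2 + 2*a*atan(3*a) - log(9*a^2 + 1)/3


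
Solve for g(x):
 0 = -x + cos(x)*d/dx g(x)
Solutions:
 g(x) = C1 + Integral(x/cos(x), x)


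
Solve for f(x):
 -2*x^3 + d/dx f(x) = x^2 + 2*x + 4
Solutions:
 f(x) = C1 + x^4/2 + x^3/3 + x^2 + 4*x


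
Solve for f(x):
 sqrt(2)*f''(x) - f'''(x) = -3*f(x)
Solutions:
 f(x) = C1*exp(x*(-2^(2/3)*(4*sqrt(2) + 81 + sqrt(-32 + (4*sqrt(2) + 81)^2))^(1/3) - 4*2^(1/3)/(4*sqrt(2) + 81 + sqrt(-32 + (4*sqrt(2) + 81)^2))^(1/3) + 4*sqrt(2))/12)*sin(2^(1/3)*sqrt(3)*x*(-2^(1/3)*(4*sqrt(2) + 81 + sqrt(-32 + 729*(-3 - 4*sqrt(2)/27)^2))^(1/3) + 4/(4*sqrt(2) + 81 + sqrt(-32 + 729*(-3 - 4*sqrt(2)/27)^2))^(1/3))/12) + C2*exp(x*(-2^(2/3)*(4*sqrt(2) + 81 + sqrt(-32 + (4*sqrt(2) + 81)^2))^(1/3) - 4*2^(1/3)/(4*sqrt(2) + 81 + sqrt(-32 + (4*sqrt(2) + 81)^2))^(1/3) + 4*sqrt(2))/12)*cos(2^(1/3)*sqrt(3)*x*(-2^(1/3)*(4*sqrt(2) + 81 + sqrt(-32 + 729*(-3 - 4*sqrt(2)/27)^2))^(1/3) + 4/(4*sqrt(2) + 81 + sqrt(-32 + 729*(-3 - 4*sqrt(2)/27)^2))^(1/3))/12) + C3*exp(x*(4*2^(1/3)/(4*sqrt(2) + 81 + sqrt(-32 + (4*sqrt(2) + 81)^2))^(1/3) + 2*sqrt(2) + 2^(2/3)*(4*sqrt(2) + 81 + sqrt(-32 + (4*sqrt(2) + 81)^2))^(1/3))/6)


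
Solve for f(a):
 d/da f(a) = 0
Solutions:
 f(a) = C1


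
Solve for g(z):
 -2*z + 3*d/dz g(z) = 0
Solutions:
 g(z) = C1 + z^2/3


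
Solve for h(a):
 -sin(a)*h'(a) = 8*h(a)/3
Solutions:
 h(a) = C1*(cos(a) + 1)^(4/3)/(cos(a) - 1)^(4/3)


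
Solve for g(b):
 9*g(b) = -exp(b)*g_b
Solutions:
 g(b) = C1*exp(9*exp(-b))


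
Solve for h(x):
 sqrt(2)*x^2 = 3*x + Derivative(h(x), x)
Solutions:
 h(x) = C1 + sqrt(2)*x^3/3 - 3*x^2/2


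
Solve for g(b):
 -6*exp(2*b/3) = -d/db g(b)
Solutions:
 g(b) = C1 + 9*exp(2*b/3)


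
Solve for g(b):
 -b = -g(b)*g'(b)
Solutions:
 g(b) = -sqrt(C1 + b^2)
 g(b) = sqrt(C1 + b^2)


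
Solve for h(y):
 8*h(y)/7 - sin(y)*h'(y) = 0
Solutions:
 h(y) = C1*(cos(y) - 1)^(4/7)/(cos(y) + 1)^(4/7)


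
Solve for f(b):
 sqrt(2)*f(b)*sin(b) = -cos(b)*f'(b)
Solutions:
 f(b) = C1*cos(b)^(sqrt(2))


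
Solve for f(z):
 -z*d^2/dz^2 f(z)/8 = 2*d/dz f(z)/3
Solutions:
 f(z) = C1 + C2/z^(13/3)


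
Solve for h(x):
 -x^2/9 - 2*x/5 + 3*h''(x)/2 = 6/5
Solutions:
 h(x) = C1 + C2*x + x^4/162 + 2*x^3/45 + 2*x^2/5


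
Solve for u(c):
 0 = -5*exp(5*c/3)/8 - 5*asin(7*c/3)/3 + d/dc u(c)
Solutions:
 u(c) = C1 + 5*c*asin(7*c/3)/3 + 5*sqrt(9 - 49*c^2)/21 + 3*exp(5*c/3)/8


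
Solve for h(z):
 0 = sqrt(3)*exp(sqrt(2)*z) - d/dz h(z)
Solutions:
 h(z) = C1 + sqrt(6)*exp(sqrt(2)*z)/2


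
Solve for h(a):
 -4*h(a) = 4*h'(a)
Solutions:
 h(a) = C1*exp(-a)


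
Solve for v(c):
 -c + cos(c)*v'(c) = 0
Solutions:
 v(c) = C1 + Integral(c/cos(c), c)


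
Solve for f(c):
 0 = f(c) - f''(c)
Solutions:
 f(c) = C1*exp(-c) + C2*exp(c)


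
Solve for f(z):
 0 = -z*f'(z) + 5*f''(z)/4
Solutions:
 f(z) = C1 + C2*erfi(sqrt(10)*z/5)


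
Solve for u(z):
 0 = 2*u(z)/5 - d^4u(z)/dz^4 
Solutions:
 u(z) = C1*exp(-2^(1/4)*5^(3/4)*z/5) + C2*exp(2^(1/4)*5^(3/4)*z/5) + C3*sin(2^(1/4)*5^(3/4)*z/5) + C4*cos(2^(1/4)*5^(3/4)*z/5)


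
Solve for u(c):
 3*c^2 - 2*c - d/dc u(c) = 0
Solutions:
 u(c) = C1 + c^3 - c^2


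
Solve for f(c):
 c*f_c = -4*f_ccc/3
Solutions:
 f(c) = C1 + Integral(C2*airyai(-6^(1/3)*c/2) + C3*airybi(-6^(1/3)*c/2), c)


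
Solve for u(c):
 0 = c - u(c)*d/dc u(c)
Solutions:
 u(c) = -sqrt(C1 + c^2)
 u(c) = sqrt(C1 + c^2)


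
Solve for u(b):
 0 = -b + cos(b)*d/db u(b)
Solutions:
 u(b) = C1 + Integral(b/cos(b), b)


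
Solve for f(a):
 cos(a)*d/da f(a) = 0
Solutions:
 f(a) = C1


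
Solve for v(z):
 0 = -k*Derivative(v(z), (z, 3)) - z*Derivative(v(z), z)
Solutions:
 v(z) = C1 + Integral(C2*airyai(z*(-1/k)^(1/3)) + C3*airybi(z*(-1/k)^(1/3)), z)


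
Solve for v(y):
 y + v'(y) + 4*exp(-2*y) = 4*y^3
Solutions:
 v(y) = C1 + y^4 - y^2/2 + 2*exp(-2*y)


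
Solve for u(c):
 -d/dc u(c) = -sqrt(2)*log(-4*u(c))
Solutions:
 -sqrt(2)*Integral(1/(log(-_y) + 2*log(2)), (_y, u(c)))/2 = C1 - c


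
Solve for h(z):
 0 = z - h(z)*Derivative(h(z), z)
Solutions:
 h(z) = -sqrt(C1 + z^2)
 h(z) = sqrt(C1 + z^2)


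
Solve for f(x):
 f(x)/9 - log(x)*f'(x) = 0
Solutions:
 f(x) = C1*exp(li(x)/9)


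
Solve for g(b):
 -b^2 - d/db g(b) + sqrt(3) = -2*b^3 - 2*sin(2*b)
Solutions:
 g(b) = C1 + b^4/2 - b^3/3 + sqrt(3)*b - cos(2*b)


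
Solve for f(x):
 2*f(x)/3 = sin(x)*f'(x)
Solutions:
 f(x) = C1*(cos(x) - 1)^(1/3)/(cos(x) + 1)^(1/3)


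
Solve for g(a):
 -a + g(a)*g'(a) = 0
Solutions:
 g(a) = -sqrt(C1 + a^2)
 g(a) = sqrt(C1 + a^2)


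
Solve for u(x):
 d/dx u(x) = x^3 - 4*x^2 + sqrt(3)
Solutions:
 u(x) = C1 + x^4/4 - 4*x^3/3 + sqrt(3)*x


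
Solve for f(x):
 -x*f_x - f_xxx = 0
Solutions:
 f(x) = C1 + Integral(C2*airyai(-x) + C3*airybi(-x), x)


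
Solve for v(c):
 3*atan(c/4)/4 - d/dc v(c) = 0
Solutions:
 v(c) = C1 + 3*c*atan(c/4)/4 - 3*log(c^2 + 16)/2


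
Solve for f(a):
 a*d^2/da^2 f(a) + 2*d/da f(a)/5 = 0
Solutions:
 f(a) = C1 + C2*a^(3/5)


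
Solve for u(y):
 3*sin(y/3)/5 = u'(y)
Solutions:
 u(y) = C1 - 9*cos(y/3)/5


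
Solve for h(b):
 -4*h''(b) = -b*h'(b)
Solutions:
 h(b) = C1 + C2*erfi(sqrt(2)*b/4)


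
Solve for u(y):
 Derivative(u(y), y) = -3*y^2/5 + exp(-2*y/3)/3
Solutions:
 u(y) = C1 - y^3/5 - exp(-2*y/3)/2


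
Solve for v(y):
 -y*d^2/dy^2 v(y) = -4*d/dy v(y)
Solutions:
 v(y) = C1 + C2*y^5


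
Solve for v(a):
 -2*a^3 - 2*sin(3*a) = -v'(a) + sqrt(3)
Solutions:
 v(a) = C1 + a^4/2 + sqrt(3)*a - 2*cos(3*a)/3


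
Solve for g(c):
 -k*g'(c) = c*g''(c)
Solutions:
 g(c) = C1 + c^(1 - re(k))*(C2*sin(log(c)*Abs(im(k))) + C3*cos(log(c)*im(k)))


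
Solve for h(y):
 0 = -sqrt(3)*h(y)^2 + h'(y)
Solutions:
 h(y) = -1/(C1 + sqrt(3)*y)


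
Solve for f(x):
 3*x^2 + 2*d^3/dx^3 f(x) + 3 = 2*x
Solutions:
 f(x) = C1 + C2*x + C3*x^2 - x^5/40 + x^4/24 - x^3/4


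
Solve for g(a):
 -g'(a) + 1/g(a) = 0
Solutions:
 g(a) = -sqrt(C1 + 2*a)
 g(a) = sqrt(C1 + 2*a)


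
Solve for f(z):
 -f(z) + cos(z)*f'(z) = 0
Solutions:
 f(z) = C1*sqrt(sin(z) + 1)/sqrt(sin(z) - 1)


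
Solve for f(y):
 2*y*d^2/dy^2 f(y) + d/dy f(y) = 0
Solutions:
 f(y) = C1 + C2*sqrt(y)


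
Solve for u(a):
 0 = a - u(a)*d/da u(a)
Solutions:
 u(a) = -sqrt(C1 + a^2)
 u(a) = sqrt(C1 + a^2)


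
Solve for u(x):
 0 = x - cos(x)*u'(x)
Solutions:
 u(x) = C1 + Integral(x/cos(x), x)


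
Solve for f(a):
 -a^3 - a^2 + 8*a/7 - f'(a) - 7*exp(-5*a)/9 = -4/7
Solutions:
 f(a) = C1 - a^4/4 - a^3/3 + 4*a^2/7 + 4*a/7 + 7*exp(-5*a)/45


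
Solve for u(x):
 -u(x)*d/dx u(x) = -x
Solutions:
 u(x) = -sqrt(C1 + x^2)
 u(x) = sqrt(C1 + x^2)


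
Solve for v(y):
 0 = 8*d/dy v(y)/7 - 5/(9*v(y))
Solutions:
 v(y) = -sqrt(C1 + 35*y)/6
 v(y) = sqrt(C1 + 35*y)/6


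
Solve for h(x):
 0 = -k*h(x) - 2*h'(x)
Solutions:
 h(x) = C1*exp(-k*x/2)


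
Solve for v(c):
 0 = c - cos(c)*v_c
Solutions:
 v(c) = C1 + Integral(c/cos(c), c)


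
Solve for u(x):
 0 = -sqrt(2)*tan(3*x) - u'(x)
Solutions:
 u(x) = C1 + sqrt(2)*log(cos(3*x))/3


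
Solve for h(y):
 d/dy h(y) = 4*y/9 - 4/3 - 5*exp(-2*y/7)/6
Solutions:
 h(y) = C1 + 2*y^2/9 - 4*y/3 + 35*exp(-2*y/7)/12


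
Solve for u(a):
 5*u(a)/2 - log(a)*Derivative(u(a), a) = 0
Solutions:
 u(a) = C1*exp(5*li(a)/2)


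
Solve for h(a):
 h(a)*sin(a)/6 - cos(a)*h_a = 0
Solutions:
 h(a) = C1/cos(a)^(1/6)


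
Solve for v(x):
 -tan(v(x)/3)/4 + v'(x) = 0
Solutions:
 v(x) = -3*asin(C1*exp(x/12)) + 3*pi
 v(x) = 3*asin(C1*exp(x/12))


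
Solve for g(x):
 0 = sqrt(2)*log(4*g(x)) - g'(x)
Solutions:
 -sqrt(2)*Integral(1/(log(_y) + 2*log(2)), (_y, g(x)))/2 = C1 - x


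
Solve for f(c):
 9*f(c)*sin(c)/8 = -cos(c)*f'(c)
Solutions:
 f(c) = C1*cos(c)^(9/8)


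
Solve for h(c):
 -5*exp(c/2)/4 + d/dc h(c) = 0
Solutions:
 h(c) = C1 + 5*exp(c/2)/2


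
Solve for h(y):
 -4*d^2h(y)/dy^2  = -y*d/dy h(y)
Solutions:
 h(y) = C1 + C2*erfi(sqrt(2)*y/4)


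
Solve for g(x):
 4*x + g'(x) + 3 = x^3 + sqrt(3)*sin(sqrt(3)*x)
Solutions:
 g(x) = C1 + x^4/4 - 2*x^2 - 3*x - cos(sqrt(3)*x)


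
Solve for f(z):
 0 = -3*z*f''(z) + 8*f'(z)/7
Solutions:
 f(z) = C1 + C2*z^(29/21)


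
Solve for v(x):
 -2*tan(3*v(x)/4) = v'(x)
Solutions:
 v(x) = -4*asin(C1*exp(-3*x/2))/3 + 4*pi/3
 v(x) = 4*asin(C1*exp(-3*x/2))/3


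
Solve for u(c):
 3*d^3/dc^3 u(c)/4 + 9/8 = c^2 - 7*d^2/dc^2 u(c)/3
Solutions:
 u(c) = C1 + C2*c + C3*exp(-28*c/9) + c^4/28 - 9*c^3/196 - 135*c^2/686


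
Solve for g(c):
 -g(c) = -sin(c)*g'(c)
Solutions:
 g(c) = C1*sqrt(cos(c) - 1)/sqrt(cos(c) + 1)


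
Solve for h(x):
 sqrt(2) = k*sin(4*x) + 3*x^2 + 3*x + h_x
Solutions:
 h(x) = C1 + k*cos(4*x)/4 - x^3 - 3*x^2/2 + sqrt(2)*x


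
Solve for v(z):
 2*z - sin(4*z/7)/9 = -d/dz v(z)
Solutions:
 v(z) = C1 - z^2 - 7*cos(4*z/7)/36


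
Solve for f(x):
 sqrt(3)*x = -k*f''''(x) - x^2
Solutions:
 f(x) = C1 + C2*x + C3*x^2 + C4*x^3 - x^6/(360*k) - sqrt(3)*x^5/(120*k)


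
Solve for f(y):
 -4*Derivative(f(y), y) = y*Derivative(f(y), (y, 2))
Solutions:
 f(y) = C1 + C2/y^3


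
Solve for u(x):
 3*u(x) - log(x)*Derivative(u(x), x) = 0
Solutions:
 u(x) = C1*exp(3*li(x))


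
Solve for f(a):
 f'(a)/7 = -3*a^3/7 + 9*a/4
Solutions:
 f(a) = C1 - 3*a^4/4 + 63*a^2/8


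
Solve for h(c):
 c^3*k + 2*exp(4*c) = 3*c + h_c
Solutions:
 h(c) = C1 + c^4*k/4 - 3*c^2/2 + exp(4*c)/2


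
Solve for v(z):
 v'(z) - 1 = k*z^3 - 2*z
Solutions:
 v(z) = C1 + k*z^4/4 - z^2 + z


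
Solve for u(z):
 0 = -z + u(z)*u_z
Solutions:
 u(z) = -sqrt(C1 + z^2)
 u(z) = sqrt(C1 + z^2)


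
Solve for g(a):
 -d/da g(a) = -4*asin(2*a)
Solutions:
 g(a) = C1 + 4*a*asin(2*a) + 2*sqrt(1 - 4*a^2)


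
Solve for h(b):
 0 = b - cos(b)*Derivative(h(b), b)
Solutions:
 h(b) = C1 + Integral(b/cos(b), b)


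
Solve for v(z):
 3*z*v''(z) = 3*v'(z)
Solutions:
 v(z) = C1 + C2*z^2


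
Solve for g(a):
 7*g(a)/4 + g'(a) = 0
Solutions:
 g(a) = C1*exp(-7*a/4)


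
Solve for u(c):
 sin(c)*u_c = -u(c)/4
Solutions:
 u(c) = C1*(cos(c) + 1)^(1/8)/(cos(c) - 1)^(1/8)


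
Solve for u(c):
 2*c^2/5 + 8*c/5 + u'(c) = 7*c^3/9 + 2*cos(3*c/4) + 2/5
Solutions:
 u(c) = C1 + 7*c^4/36 - 2*c^3/15 - 4*c^2/5 + 2*c/5 + 8*sin(3*c/4)/3


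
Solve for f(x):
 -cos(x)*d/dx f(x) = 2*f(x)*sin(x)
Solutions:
 f(x) = C1*cos(x)^2


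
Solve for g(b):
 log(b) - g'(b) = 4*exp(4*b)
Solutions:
 g(b) = C1 + b*log(b) - b - exp(4*b)


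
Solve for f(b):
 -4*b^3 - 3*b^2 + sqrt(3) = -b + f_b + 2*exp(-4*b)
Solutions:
 f(b) = C1 - b^4 - b^3 + b^2/2 + sqrt(3)*b + exp(-4*b)/2


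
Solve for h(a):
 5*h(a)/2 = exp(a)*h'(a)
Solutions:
 h(a) = C1*exp(-5*exp(-a)/2)


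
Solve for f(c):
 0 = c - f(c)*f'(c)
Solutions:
 f(c) = -sqrt(C1 + c^2)
 f(c) = sqrt(C1 + c^2)


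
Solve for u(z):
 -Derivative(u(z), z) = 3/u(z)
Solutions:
 u(z) = -sqrt(C1 - 6*z)
 u(z) = sqrt(C1 - 6*z)


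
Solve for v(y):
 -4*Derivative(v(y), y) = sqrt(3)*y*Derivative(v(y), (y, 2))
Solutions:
 v(y) = C1 + C2*y^(1 - 4*sqrt(3)/3)


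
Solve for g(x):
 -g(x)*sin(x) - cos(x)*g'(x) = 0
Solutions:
 g(x) = C1*cos(x)


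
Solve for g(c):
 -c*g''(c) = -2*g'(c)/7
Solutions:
 g(c) = C1 + C2*c^(9/7)


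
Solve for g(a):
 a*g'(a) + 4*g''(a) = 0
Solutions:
 g(a) = C1 + C2*erf(sqrt(2)*a/4)


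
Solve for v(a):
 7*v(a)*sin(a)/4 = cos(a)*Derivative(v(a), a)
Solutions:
 v(a) = C1/cos(a)^(7/4)


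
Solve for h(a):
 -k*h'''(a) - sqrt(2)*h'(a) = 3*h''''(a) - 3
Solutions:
 h(a) = C1 + C2*exp(-a*(2*2^(1/3)*k^2/(2*k^3 + sqrt(-4*k^6 + (2*k^3 + 243*sqrt(2))^2) + 243*sqrt(2))^(1/3) + 2*k + 2^(2/3)*(2*k^3 + sqrt(-4*k^6 + (2*k^3 + 243*sqrt(2))^2) + 243*sqrt(2))^(1/3))/18) + C3*exp(a*(-8*2^(1/3)*k^2/((-1 + sqrt(3)*I)*(2*k^3 + sqrt(-4*k^6 + (2*k^3 + 243*sqrt(2))^2) + 243*sqrt(2))^(1/3)) - 4*k + 2^(2/3)*(2*k^3 + sqrt(-4*k^6 + (2*k^3 + 243*sqrt(2))^2) + 243*sqrt(2))^(1/3) - 2^(2/3)*sqrt(3)*I*(2*k^3 + sqrt(-4*k^6 + (2*k^3 + 243*sqrt(2))^2) + 243*sqrt(2))^(1/3))/36) + C4*exp(a*(8*2^(1/3)*k^2/((1 + sqrt(3)*I)*(2*k^3 + sqrt(-4*k^6 + (2*k^3 + 243*sqrt(2))^2) + 243*sqrt(2))^(1/3)) - 4*k + 2^(2/3)*(2*k^3 + sqrt(-4*k^6 + (2*k^3 + 243*sqrt(2))^2) + 243*sqrt(2))^(1/3) + 2^(2/3)*sqrt(3)*I*(2*k^3 + sqrt(-4*k^6 + (2*k^3 + 243*sqrt(2))^2) + 243*sqrt(2))^(1/3))/36) + 3*sqrt(2)*a/2


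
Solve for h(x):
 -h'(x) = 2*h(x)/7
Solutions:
 h(x) = C1*exp(-2*x/7)


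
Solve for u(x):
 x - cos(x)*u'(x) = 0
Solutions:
 u(x) = C1 + Integral(x/cos(x), x)


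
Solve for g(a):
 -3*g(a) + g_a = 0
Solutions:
 g(a) = C1*exp(3*a)


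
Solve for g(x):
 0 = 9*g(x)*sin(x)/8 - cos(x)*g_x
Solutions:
 g(x) = C1/cos(x)^(9/8)


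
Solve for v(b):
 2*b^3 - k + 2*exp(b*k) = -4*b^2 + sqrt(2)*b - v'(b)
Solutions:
 v(b) = C1 - b^4/2 - 4*b^3/3 + sqrt(2)*b^2/2 + b*k - 2*exp(b*k)/k


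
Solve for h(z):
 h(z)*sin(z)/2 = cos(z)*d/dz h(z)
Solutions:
 h(z) = C1/sqrt(cos(z))


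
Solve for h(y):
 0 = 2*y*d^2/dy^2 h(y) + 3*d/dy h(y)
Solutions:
 h(y) = C1 + C2/sqrt(y)


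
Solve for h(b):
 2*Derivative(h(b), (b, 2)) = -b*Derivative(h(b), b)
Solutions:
 h(b) = C1 + C2*erf(b/2)


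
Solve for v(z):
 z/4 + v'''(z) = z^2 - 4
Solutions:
 v(z) = C1 + C2*z + C3*z^2 + z^5/60 - z^4/96 - 2*z^3/3


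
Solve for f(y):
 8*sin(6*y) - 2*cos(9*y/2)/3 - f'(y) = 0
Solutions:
 f(y) = C1 - 4*sin(9*y/2)/27 - 4*cos(6*y)/3


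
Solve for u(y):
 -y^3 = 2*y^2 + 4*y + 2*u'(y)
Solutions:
 u(y) = C1 - y^4/8 - y^3/3 - y^2


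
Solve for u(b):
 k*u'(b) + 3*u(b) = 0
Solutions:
 u(b) = C1*exp(-3*b/k)


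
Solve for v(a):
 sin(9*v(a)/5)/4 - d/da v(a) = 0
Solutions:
 -a/4 + 5*log(cos(9*v(a)/5) - 1)/18 - 5*log(cos(9*v(a)/5) + 1)/18 = C1


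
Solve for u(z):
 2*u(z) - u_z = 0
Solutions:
 u(z) = C1*exp(2*z)


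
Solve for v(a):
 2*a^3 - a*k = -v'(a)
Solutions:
 v(a) = C1 - a^4/2 + a^2*k/2


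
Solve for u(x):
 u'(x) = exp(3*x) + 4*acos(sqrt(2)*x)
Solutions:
 u(x) = C1 + 4*x*acos(sqrt(2)*x) - 2*sqrt(2)*sqrt(1 - 2*x^2) + exp(3*x)/3


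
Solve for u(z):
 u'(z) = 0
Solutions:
 u(z) = C1


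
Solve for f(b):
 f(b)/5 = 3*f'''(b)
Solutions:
 f(b) = C3*exp(15^(2/3)*b/15) + (C1*sin(3^(1/6)*5^(2/3)*b/10) + C2*cos(3^(1/6)*5^(2/3)*b/10))*exp(-15^(2/3)*b/30)


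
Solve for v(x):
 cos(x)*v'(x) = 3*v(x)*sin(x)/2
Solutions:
 v(x) = C1/cos(x)^(3/2)


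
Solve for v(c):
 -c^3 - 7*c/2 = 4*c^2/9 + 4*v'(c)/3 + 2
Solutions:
 v(c) = C1 - 3*c^4/16 - c^3/9 - 21*c^2/16 - 3*c/2


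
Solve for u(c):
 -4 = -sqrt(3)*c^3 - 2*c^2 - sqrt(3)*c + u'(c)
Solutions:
 u(c) = C1 + sqrt(3)*c^4/4 + 2*c^3/3 + sqrt(3)*c^2/2 - 4*c


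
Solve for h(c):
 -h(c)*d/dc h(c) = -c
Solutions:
 h(c) = -sqrt(C1 + c^2)
 h(c) = sqrt(C1 + c^2)


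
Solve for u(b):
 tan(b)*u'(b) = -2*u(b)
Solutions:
 u(b) = C1/sin(b)^2


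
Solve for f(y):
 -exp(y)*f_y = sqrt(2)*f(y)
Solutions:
 f(y) = C1*exp(sqrt(2)*exp(-y))


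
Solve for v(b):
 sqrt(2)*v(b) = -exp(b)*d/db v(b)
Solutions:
 v(b) = C1*exp(sqrt(2)*exp(-b))


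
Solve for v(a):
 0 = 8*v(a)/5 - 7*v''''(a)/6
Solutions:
 v(a) = C1*exp(-2*3^(1/4)*35^(3/4)*a/35) + C2*exp(2*3^(1/4)*35^(3/4)*a/35) + C3*sin(2*3^(1/4)*35^(3/4)*a/35) + C4*cos(2*3^(1/4)*35^(3/4)*a/35)


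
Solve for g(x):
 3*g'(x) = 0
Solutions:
 g(x) = C1


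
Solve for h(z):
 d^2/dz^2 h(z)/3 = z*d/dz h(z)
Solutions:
 h(z) = C1 + C2*erfi(sqrt(6)*z/2)


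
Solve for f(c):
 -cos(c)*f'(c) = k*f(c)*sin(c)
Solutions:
 f(c) = C1*exp(k*log(cos(c)))


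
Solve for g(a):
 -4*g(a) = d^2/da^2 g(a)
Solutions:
 g(a) = C1*sin(2*a) + C2*cos(2*a)


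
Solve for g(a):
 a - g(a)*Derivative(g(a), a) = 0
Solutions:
 g(a) = -sqrt(C1 + a^2)
 g(a) = sqrt(C1 + a^2)


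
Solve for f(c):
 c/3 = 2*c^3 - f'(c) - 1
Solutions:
 f(c) = C1 + c^4/2 - c^2/6 - c


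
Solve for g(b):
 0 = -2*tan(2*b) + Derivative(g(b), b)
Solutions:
 g(b) = C1 - log(cos(2*b))


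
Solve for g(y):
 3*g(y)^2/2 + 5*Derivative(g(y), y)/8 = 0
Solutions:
 g(y) = 5/(C1 + 12*y)


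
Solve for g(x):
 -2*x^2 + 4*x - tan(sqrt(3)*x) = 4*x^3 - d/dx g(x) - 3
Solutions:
 g(x) = C1 + x^4 + 2*x^3/3 - 2*x^2 - 3*x - sqrt(3)*log(cos(sqrt(3)*x))/3


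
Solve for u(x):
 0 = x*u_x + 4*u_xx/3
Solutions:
 u(x) = C1 + C2*erf(sqrt(6)*x/4)


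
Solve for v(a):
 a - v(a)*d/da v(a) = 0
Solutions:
 v(a) = -sqrt(C1 + a^2)
 v(a) = sqrt(C1 + a^2)


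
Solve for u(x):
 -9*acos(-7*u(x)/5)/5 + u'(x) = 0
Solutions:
 Integral(1/acos(-7*_y/5), (_y, u(x))) = C1 + 9*x/5


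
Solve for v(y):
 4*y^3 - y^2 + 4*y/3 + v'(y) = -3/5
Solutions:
 v(y) = C1 - y^4 + y^3/3 - 2*y^2/3 - 3*y/5


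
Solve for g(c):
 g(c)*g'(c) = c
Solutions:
 g(c) = -sqrt(C1 + c^2)
 g(c) = sqrt(C1 + c^2)


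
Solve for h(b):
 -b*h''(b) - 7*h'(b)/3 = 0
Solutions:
 h(b) = C1 + C2/b^(4/3)


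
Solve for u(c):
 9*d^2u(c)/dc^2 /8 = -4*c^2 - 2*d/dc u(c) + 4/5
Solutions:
 u(c) = C1 + C2*exp(-16*c/9) - 2*c^3/3 + 9*c^2/8 - 277*c/320


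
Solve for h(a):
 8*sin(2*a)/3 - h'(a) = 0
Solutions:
 h(a) = C1 - 4*cos(2*a)/3


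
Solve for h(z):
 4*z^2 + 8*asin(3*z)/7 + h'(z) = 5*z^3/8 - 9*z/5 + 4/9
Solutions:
 h(z) = C1 + 5*z^4/32 - 4*z^3/3 - 9*z^2/10 - 8*z*asin(3*z)/7 + 4*z/9 - 8*sqrt(1 - 9*z^2)/21


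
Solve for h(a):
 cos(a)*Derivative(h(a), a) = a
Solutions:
 h(a) = C1 + Integral(a/cos(a), a)


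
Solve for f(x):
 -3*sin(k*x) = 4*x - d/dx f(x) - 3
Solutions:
 f(x) = C1 + 2*x^2 - 3*x - 3*cos(k*x)/k


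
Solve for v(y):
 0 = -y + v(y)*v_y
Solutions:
 v(y) = -sqrt(C1 + y^2)
 v(y) = sqrt(C1 + y^2)


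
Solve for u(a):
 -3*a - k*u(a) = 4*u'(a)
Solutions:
 u(a) = C1*exp(-a*k/4) - 3*a/k + 12/k^2


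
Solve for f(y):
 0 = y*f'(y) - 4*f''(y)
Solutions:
 f(y) = C1 + C2*erfi(sqrt(2)*y/4)


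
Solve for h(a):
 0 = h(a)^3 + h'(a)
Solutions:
 h(a) = -sqrt(2)*sqrt(-1/(C1 - a))/2
 h(a) = sqrt(2)*sqrt(-1/(C1 - a))/2


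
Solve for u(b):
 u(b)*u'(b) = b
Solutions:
 u(b) = -sqrt(C1 + b^2)
 u(b) = sqrt(C1 + b^2)


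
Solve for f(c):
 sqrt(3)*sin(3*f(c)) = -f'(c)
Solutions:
 f(c) = -acos((-C1 - exp(6*sqrt(3)*c))/(C1 - exp(6*sqrt(3)*c)))/3 + 2*pi/3
 f(c) = acos((-C1 - exp(6*sqrt(3)*c))/(C1 - exp(6*sqrt(3)*c)))/3


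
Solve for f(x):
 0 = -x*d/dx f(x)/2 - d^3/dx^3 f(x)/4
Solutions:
 f(x) = C1 + Integral(C2*airyai(-2^(1/3)*x) + C3*airybi(-2^(1/3)*x), x)


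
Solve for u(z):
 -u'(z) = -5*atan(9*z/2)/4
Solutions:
 u(z) = C1 + 5*z*atan(9*z/2)/4 - 5*log(81*z^2 + 4)/36


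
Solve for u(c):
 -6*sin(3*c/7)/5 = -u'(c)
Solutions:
 u(c) = C1 - 14*cos(3*c/7)/5


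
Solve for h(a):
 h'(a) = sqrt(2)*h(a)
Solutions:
 h(a) = C1*exp(sqrt(2)*a)


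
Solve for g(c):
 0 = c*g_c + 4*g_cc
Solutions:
 g(c) = C1 + C2*erf(sqrt(2)*c/4)


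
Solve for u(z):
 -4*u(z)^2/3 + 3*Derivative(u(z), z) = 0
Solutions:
 u(z) = -9/(C1 + 4*z)


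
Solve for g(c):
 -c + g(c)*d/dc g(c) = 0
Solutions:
 g(c) = -sqrt(C1 + c^2)
 g(c) = sqrt(C1 + c^2)


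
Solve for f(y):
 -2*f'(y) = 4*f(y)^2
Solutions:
 f(y) = 1/(C1 + 2*y)


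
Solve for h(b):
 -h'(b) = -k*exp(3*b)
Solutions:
 h(b) = C1 + k*exp(3*b)/3


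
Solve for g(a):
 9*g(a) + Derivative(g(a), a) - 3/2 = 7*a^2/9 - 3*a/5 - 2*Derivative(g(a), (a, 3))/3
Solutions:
 g(a) = C1*exp(-2^(1/3)*a*(-(27 + sqrt(731))^(1/3) + 2^(1/3)/(27 + sqrt(731))^(1/3))/4)*sin(2^(1/3)*sqrt(3)*a*(2^(1/3)/(27 + sqrt(731))^(1/3) + (27 + sqrt(731))^(1/3))/4) + C2*exp(-2^(1/3)*a*(-(27 + sqrt(731))^(1/3) + 2^(1/3)/(27 + sqrt(731))^(1/3))/4)*cos(2^(1/3)*sqrt(3)*a*(2^(1/3)/(27 + sqrt(731))^(1/3) + (27 + sqrt(731))^(1/3))/4) + C3*exp(2^(1/3)*a*(-(27 + sqrt(731))^(1/3) + 2^(1/3)/(27 + sqrt(731))^(1/3))/2) + 7*a^2/81 - 313*a/3645 + 11561/65610


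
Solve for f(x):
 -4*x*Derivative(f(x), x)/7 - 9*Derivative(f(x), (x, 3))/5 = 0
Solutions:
 f(x) = C1 + Integral(C2*airyai(-2940^(1/3)*x/21) + C3*airybi(-2940^(1/3)*x/21), x)


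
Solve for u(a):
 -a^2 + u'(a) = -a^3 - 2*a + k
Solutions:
 u(a) = C1 - a^4/4 + a^3/3 - a^2 + a*k


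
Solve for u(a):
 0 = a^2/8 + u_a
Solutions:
 u(a) = C1 - a^3/24


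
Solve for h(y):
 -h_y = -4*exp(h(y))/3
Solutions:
 h(y) = log(-1/(C1 + 4*y)) + log(3)


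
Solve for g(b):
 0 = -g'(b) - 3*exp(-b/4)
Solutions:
 g(b) = C1 + 12*exp(-b/4)


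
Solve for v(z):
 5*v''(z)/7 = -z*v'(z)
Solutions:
 v(z) = C1 + C2*erf(sqrt(70)*z/10)


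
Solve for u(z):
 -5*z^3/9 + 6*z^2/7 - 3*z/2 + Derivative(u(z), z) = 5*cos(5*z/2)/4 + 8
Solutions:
 u(z) = C1 + 5*z^4/36 - 2*z^3/7 + 3*z^2/4 + 8*z + sin(5*z/2)/2


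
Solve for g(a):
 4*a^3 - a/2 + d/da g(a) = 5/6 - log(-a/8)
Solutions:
 g(a) = C1 - a^4 + a^2/4 - a*log(-a) + a*(11/6 + 3*log(2))


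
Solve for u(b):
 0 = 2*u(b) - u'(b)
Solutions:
 u(b) = C1*exp(2*b)


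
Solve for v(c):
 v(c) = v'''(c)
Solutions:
 v(c) = C3*exp(c) + (C1*sin(sqrt(3)*c/2) + C2*cos(sqrt(3)*c/2))*exp(-c/2)


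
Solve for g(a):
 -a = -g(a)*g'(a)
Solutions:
 g(a) = -sqrt(C1 + a^2)
 g(a) = sqrt(C1 + a^2)


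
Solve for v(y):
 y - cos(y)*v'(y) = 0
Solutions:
 v(y) = C1 + Integral(y/cos(y), y)


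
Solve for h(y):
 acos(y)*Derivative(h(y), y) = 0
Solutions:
 h(y) = C1


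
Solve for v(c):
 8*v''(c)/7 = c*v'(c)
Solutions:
 v(c) = C1 + C2*erfi(sqrt(7)*c/4)


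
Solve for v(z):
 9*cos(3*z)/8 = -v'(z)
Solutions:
 v(z) = C1 - 3*sin(3*z)/8


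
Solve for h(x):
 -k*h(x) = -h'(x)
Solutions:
 h(x) = C1*exp(k*x)


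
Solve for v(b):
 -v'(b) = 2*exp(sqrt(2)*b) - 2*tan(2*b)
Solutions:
 v(b) = C1 - sqrt(2)*exp(sqrt(2)*b) - log(cos(2*b))


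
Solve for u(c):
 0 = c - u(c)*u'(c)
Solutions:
 u(c) = -sqrt(C1 + c^2)
 u(c) = sqrt(C1 + c^2)


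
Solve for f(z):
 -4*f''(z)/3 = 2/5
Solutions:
 f(z) = C1 + C2*z - 3*z^2/20


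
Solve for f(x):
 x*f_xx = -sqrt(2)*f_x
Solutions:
 f(x) = C1 + C2*x^(1 - sqrt(2))


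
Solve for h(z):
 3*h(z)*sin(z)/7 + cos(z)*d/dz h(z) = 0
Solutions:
 h(z) = C1*cos(z)^(3/7)


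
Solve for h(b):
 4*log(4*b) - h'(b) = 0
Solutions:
 h(b) = C1 + 4*b*log(b) - 4*b + b*log(256)


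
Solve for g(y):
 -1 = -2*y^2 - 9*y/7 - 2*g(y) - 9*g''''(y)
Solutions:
 g(y) = -y^2 - 9*y/14 + (C1*sin(2^(3/4)*sqrt(3)*y/6) + C2*cos(2^(3/4)*sqrt(3)*y/6))*exp(-2^(3/4)*sqrt(3)*y/6) + (C3*sin(2^(3/4)*sqrt(3)*y/6) + C4*cos(2^(3/4)*sqrt(3)*y/6))*exp(2^(3/4)*sqrt(3)*y/6) + 1/2


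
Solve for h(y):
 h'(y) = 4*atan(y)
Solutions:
 h(y) = C1 + 4*y*atan(y) - 2*log(y^2 + 1)


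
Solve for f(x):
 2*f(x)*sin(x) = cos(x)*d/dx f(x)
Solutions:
 f(x) = C1/cos(x)^2


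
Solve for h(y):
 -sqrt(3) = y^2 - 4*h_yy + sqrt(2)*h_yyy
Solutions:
 h(y) = C1 + C2*y + C3*exp(2*sqrt(2)*y) + y^4/48 + sqrt(2)*y^3/48 + y^2*(1 + 4*sqrt(3))/32


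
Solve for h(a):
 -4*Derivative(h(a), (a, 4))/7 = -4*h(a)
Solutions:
 h(a) = C1*exp(-7^(1/4)*a) + C2*exp(7^(1/4)*a) + C3*sin(7^(1/4)*a) + C4*cos(7^(1/4)*a)


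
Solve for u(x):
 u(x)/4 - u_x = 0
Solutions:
 u(x) = C1*exp(x/4)


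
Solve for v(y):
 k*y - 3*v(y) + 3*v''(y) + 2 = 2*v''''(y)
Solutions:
 v(y) = k*y/3 + (C1*sin(2^(3/4)*3^(1/4)*y*sin(atan(sqrt(15)/3)/2)/2) + C2*cos(2^(3/4)*3^(1/4)*y*sin(atan(sqrt(15)/3)/2)/2))*exp(-2^(3/4)*3^(1/4)*y*cos(atan(sqrt(15)/3)/2)/2) + (C3*sin(2^(3/4)*3^(1/4)*y*sin(atan(sqrt(15)/3)/2)/2) + C4*cos(2^(3/4)*3^(1/4)*y*sin(atan(sqrt(15)/3)/2)/2))*exp(2^(3/4)*3^(1/4)*y*cos(atan(sqrt(15)/3)/2)/2) + 2/3


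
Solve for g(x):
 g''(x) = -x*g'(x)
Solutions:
 g(x) = C1 + C2*erf(sqrt(2)*x/2)


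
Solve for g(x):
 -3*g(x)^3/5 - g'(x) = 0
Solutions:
 g(x) = -sqrt(10)*sqrt(-1/(C1 - 3*x))/2
 g(x) = sqrt(10)*sqrt(-1/(C1 - 3*x))/2


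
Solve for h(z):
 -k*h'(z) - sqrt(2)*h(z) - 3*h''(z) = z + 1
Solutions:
 h(z) = C1*exp(z*(-k + sqrt(k^2 - 12*sqrt(2)))/6) + C2*exp(-z*(k + sqrt(k^2 - 12*sqrt(2)))/6) + k/2 - sqrt(2)*z/2 - sqrt(2)/2


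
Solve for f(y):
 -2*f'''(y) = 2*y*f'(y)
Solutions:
 f(y) = C1 + Integral(C2*airyai(-y) + C3*airybi(-y), y)


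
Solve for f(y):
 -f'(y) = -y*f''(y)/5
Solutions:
 f(y) = C1 + C2*y^6


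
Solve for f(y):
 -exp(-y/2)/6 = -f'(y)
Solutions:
 f(y) = C1 - exp(-y/2)/3


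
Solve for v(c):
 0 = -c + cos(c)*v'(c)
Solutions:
 v(c) = C1 + Integral(c/cos(c), c)


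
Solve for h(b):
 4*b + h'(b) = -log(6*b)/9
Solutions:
 h(b) = C1 - 2*b^2 - b*log(b)/9 - b*log(6)/9 + b/9


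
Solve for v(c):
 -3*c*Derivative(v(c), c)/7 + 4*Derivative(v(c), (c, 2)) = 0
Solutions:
 v(c) = C1 + C2*erfi(sqrt(42)*c/28)


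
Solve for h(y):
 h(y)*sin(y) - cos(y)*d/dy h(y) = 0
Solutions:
 h(y) = C1/cos(y)


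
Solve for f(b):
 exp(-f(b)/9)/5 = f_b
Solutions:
 f(b) = 9*log(C1 + b/45)


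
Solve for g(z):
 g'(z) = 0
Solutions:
 g(z) = C1


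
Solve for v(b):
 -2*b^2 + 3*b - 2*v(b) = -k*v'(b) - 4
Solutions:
 v(b) = C1*exp(2*b/k) - b^2 - b*k + 3*b/2 - k^2/2 + 3*k/4 + 2


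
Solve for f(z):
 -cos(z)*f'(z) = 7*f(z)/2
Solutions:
 f(z) = C1*(sin(z) - 1)^(7/4)/(sin(z) + 1)^(7/4)


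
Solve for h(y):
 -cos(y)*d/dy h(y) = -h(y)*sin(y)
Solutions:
 h(y) = C1/cos(y)


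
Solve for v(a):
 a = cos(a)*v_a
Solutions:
 v(a) = C1 + Integral(a/cos(a), a)


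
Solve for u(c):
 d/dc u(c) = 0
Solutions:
 u(c) = C1


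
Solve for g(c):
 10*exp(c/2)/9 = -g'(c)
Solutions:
 g(c) = C1 - 20*exp(c/2)/9


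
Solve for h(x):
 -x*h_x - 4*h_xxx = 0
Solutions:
 h(x) = C1 + Integral(C2*airyai(-2^(1/3)*x/2) + C3*airybi(-2^(1/3)*x/2), x)


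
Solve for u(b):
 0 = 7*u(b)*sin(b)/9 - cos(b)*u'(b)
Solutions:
 u(b) = C1/cos(b)^(7/9)


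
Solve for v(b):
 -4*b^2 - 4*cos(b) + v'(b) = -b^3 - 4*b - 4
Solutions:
 v(b) = C1 - b^4/4 + 4*b^3/3 - 2*b^2 - 4*b + 4*sin(b)


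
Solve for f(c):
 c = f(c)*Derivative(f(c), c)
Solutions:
 f(c) = -sqrt(C1 + c^2)
 f(c) = sqrt(C1 + c^2)


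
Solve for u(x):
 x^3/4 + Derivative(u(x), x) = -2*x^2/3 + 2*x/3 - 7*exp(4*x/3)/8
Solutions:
 u(x) = C1 - x^4/16 - 2*x^3/9 + x^2/3 - 21*exp(4*x/3)/32


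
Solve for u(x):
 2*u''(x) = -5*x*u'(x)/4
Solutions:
 u(x) = C1 + C2*erf(sqrt(5)*x/4)


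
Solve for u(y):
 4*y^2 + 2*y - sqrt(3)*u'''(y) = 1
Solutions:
 u(y) = C1 + C2*y + C3*y^2 + sqrt(3)*y^5/45 + sqrt(3)*y^4/36 - sqrt(3)*y^3/18


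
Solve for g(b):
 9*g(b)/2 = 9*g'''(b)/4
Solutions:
 g(b) = C3*exp(2^(1/3)*b) + (C1*sin(2^(1/3)*sqrt(3)*b/2) + C2*cos(2^(1/3)*sqrt(3)*b/2))*exp(-2^(1/3)*b/2)


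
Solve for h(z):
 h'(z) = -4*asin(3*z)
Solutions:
 h(z) = C1 - 4*z*asin(3*z) - 4*sqrt(1 - 9*z^2)/3


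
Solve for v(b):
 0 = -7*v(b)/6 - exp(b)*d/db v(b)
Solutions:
 v(b) = C1*exp(7*exp(-b)/6)


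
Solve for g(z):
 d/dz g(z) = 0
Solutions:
 g(z) = C1


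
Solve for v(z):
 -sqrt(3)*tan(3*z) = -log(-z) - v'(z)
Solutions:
 v(z) = C1 - z*log(-z) + z - sqrt(3)*log(cos(3*z))/3


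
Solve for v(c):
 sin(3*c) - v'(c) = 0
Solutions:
 v(c) = C1 - cos(3*c)/3


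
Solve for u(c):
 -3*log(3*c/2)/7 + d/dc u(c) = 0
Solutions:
 u(c) = C1 + 3*c*log(c)/7 - 3*c/7 - 3*c*log(2)/7 + 3*c*log(3)/7


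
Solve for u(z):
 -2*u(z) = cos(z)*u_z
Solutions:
 u(z) = C1*(sin(z) - 1)/(sin(z) + 1)


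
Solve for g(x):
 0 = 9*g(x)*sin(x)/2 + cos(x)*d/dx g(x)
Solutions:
 g(x) = C1*cos(x)^(9/2)


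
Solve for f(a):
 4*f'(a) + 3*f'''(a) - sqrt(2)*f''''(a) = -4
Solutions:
 f(a) = C1 + C2*exp(a*(-2*(sqrt(3) + 5*sqrt(2)/4)^(1/3) - 1/(sqrt(3) + 5*sqrt(2)/4)^(1/3) + 2*sqrt(2))/4)*sin(sqrt(3)*a*(-2*(sqrt(3) + 5*sqrt(2)/4)^(1/3) + (sqrt(3) + 5*sqrt(2)/4)^(-1/3))/4) + C3*exp(a*(-2*(sqrt(3) + 5*sqrt(2)/4)^(1/3) - 1/(sqrt(3) + 5*sqrt(2)/4)^(1/3) + 2*sqrt(2))/4)*cos(sqrt(3)*a*(-2*(sqrt(3) + 5*sqrt(2)/4)^(1/3) + (sqrt(3) + 5*sqrt(2)/4)^(-1/3))/4) + C4*exp(a*(1/(2*(sqrt(3) + 5*sqrt(2)/4)^(1/3)) + sqrt(2)/2 + (sqrt(3) + 5*sqrt(2)/4)^(1/3))) - a


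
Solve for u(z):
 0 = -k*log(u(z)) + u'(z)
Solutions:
 li(u(z)) = C1 + k*z


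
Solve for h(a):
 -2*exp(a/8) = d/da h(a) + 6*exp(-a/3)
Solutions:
 h(a) = C1 - 16*exp(a/8) + 18*exp(-a/3)


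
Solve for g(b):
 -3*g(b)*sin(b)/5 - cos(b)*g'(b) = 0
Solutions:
 g(b) = C1*cos(b)^(3/5)


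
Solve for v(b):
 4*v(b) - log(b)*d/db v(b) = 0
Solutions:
 v(b) = C1*exp(4*li(b))


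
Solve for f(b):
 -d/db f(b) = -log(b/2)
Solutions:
 f(b) = C1 + b*log(b) - b - b*log(2)


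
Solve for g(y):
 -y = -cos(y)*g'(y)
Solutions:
 g(y) = C1 + Integral(y/cos(y), y)


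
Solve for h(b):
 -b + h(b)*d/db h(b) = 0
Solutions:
 h(b) = -sqrt(C1 + b^2)
 h(b) = sqrt(C1 + b^2)


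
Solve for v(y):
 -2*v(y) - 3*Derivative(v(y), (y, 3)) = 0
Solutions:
 v(y) = C3*exp(-2^(1/3)*3^(2/3)*y/3) + (C1*sin(2^(1/3)*3^(1/6)*y/2) + C2*cos(2^(1/3)*3^(1/6)*y/2))*exp(2^(1/3)*3^(2/3)*y/6)


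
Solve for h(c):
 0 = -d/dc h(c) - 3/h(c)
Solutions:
 h(c) = -sqrt(C1 - 6*c)
 h(c) = sqrt(C1 - 6*c)


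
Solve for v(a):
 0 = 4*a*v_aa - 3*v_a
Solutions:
 v(a) = C1 + C2*a^(7/4)


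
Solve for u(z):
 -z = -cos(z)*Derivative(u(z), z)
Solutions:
 u(z) = C1 + Integral(z/cos(z), z)


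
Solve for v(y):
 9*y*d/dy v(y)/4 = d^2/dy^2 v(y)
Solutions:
 v(y) = C1 + C2*erfi(3*sqrt(2)*y/4)


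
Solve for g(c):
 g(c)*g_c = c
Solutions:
 g(c) = -sqrt(C1 + c^2)
 g(c) = sqrt(C1 + c^2)


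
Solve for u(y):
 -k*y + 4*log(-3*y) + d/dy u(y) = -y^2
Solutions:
 u(y) = C1 + k*y^2/2 - y^3/3 - 4*y*log(-y) + 4*y*(1 - log(3))


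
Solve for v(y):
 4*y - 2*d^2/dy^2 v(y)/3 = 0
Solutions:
 v(y) = C1 + C2*y + y^3


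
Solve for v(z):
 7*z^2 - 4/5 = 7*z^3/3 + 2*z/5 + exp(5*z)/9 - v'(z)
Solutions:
 v(z) = C1 + 7*z^4/12 - 7*z^3/3 + z^2/5 + 4*z/5 + exp(5*z)/45


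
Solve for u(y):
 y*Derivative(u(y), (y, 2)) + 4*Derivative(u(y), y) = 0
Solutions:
 u(y) = C1 + C2/y^3


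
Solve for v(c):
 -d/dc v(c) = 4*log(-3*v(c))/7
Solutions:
 7*Integral(1/(log(-_y) + log(3)), (_y, v(c)))/4 = C1 - c


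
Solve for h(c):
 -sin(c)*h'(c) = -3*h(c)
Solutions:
 h(c) = C1*(cos(c) - 1)^(3/2)/(cos(c) + 1)^(3/2)


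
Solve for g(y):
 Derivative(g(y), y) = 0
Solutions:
 g(y) = C1


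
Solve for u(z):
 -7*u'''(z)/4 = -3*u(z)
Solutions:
 u(z) = C3*exp(12^(1/3)*7^(2/3)*z/7) + (C1*sin(14^(2/3)*3^(5/6)*z/14) + C2*cos(14^(2/3)*3^(5/6)*z/14))*exp(-12^(1/3)*7^(2/3)*z/14)


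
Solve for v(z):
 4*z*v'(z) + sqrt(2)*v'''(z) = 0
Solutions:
 v(z) = C1 + Integral(C2*airyai(-sqrt(2)*z) + C3*airybi(-sqrt(2)*z), z)


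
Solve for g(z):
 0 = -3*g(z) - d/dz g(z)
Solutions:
 g(z) = C1*exp(-3*z)


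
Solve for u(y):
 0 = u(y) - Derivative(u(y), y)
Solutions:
 u(y) = C1*exp(y)


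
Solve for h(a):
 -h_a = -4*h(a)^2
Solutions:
 h(a) = -1/(C1 + 4*a)


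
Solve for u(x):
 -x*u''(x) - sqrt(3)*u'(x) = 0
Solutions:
 u(x) = C1 + C2*x^(1 - sqrt(3))


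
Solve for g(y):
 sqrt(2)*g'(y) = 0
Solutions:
 g(y) = C1


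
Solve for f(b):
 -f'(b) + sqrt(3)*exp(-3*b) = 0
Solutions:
 f(b) = C1 - sqrt(3)*exp(-3*b)/3


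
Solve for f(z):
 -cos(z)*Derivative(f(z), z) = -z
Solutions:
 f(z) = C1 + Integral(z/cos(z), z)


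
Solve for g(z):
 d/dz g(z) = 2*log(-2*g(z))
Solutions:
 -Integral(1/(log(-_y) + log(2)), (_y, g(z)))/2 = C1 - z


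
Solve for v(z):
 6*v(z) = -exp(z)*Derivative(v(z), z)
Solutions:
 v(z) = C1*exp(6*exp(-z))


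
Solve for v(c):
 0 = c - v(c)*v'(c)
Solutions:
 v(c) = -sqrt(C1 + c^2)
 v(c) = sqrt(C1 + c^2)


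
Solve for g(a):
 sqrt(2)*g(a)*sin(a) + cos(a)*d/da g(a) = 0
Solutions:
 g(a) = C1*cos(a)^(sqrt(2))


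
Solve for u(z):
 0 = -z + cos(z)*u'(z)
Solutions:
 u(z) = C1 + Integral(z/cos(z), z)


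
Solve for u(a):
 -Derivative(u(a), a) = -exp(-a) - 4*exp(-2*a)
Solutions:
 u(a) = C1 - exp(-a) - 2*exp(-2*a)


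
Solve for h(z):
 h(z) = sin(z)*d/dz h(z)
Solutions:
 h(z) = C1*sqrt(cos(z) - 1)/sqrt(cos(z) + 1)


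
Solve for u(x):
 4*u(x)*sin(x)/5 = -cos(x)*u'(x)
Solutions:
 u(x) = C1*cos(x)^(4/5)


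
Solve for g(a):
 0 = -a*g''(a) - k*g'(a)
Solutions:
 g(a) = C1 + a^(1 - re(k))*(C2*sin(log(a)*Abs(im(k))) + C3*cos(log(a)*im(k)))


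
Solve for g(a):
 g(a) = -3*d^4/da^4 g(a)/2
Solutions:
 g(a) = (C1*sin(6^(3/4)*a/6) + C2*cos(6^(3/4)*a/6))*exp(-6^(3/4)*a/6) + (C3*sin(6^(3/4)*a/6) + C4*cos(6^(3/4)*a/6))*exp(6^(3/4)*a/6)


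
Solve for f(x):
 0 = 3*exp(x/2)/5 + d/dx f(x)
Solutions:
 f(x) = C1 - 6*exp(x/2)/5


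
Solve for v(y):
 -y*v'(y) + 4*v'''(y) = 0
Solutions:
 v(y) = C1 + Integral(C2*airyai(2^(1/3)*y/2) + C3*airybi(2^(1/3)*y/2), y)


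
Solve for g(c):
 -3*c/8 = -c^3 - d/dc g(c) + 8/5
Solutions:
 g(c) = C1 - c^4/4 + 3*c^2/16 + 8*c/5


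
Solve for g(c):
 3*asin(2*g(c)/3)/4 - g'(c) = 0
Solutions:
 Integral(1/asin(2*_y/3), (_y, g(c))) = C1 + 3*c/4


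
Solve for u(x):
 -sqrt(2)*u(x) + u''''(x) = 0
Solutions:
 u(x) = C1*exp(-2^(1/8)*x) + C2*exp(2^(1/8)*x) + C3*sin(2^(1/8)*x) + C4*cos(2^(1/8)*x)


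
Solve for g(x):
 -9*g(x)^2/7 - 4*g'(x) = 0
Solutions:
 g(x) = 28/(C1 + 9*x)


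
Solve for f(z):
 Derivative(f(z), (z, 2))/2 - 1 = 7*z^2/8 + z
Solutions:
 f(z) = C1 + C2*z + 7*z^4/48 + z^3/3 + z^2


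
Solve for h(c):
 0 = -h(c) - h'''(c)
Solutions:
 h(c) = C3*exp(-c) + (C1*sin(sqrt(3)*c/2) + C2*cos(sqrt(3)*c/2))*exp(c/2)


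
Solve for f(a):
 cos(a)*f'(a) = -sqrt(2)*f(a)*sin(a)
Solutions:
 f(a) = C1*cos(a)^(sqrt(2))


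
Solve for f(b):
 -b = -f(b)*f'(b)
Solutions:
 f(b) = -sqrt(C1 + b^2)
 f(b) = sqrt(C1 + b^2)


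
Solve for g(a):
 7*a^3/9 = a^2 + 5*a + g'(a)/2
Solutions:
 g(a) = C1 + 7*a^4/18 - 2*a^3/3 - 5*a^2


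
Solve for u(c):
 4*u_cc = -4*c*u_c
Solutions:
 u(c) = C1 + C2*erf(sqrt(2)*c/2)


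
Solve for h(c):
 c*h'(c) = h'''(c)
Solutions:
 h(c) = C1 + Integral(C2*airyai(c) + C3*airybi(c), c)


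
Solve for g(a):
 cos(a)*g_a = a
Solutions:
 g(a) = C1 + Integral(a/cos(a), a)


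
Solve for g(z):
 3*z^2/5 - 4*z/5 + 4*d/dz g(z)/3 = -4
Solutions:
 g(z) = C1 - 3*z^3/20 + 3*z^2/10 - 3*z


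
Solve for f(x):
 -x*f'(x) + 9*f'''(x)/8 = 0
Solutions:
 f(x) = C1 + Integral(C2*airyai(2*3^(1/3)*x/3) + C3*airybi(2*3^(1/3)*x/3), x)


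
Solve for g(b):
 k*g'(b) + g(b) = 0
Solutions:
 g(b) = C1*exp(-b/k)


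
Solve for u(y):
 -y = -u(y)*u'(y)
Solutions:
 u(y) = -sqrt(C1 + y^2)
 u(y) = sqrt(C1 + y^2)


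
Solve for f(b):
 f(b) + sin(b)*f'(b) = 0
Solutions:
 f(b) = C1*sqrt(cos(b) + 1)/sqrt(cos(b) - 1)


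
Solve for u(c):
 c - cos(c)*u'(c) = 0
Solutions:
 u(c) = C1 + Integral(c/cos(c), c)


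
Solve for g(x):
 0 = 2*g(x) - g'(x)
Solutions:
 g(x) = C1*exp(2*x)


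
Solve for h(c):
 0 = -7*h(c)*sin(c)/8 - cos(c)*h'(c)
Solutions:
 h(c) = C1*cos(c)^(7/8)


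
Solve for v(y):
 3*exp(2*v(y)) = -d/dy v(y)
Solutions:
 v(y) = log(-sqrt(-1/(C1 - 3*y))) - log(2)/2
 v(y) = log(-1/(C1 - 3*y))/2 - log(2)/2


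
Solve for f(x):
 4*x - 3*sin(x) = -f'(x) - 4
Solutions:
 f(x) = C1 - 2*x^2 - 4*x - 3*cos(x)


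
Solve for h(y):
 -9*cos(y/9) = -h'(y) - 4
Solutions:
 h(y) = C1 - 4*y + 81*sin(y/9)


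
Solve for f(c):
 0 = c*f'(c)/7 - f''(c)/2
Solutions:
 f(c) = C1 + C2*erfi(sqrt(7)*c/7)


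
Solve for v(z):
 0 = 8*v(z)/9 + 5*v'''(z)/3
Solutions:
 v(z) = C3*exp(-2*15^(2/3)*z/15) + (C1*sin(3^(1/6)*5^(2/3)*z/5) + C2*cos(3^(1/6)*5^(2/3)*z/5))*exp(15^(2/3)*z/15)


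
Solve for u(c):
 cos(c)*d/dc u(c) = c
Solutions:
 u(c) = C1 + Integral(c/cos(c), c)


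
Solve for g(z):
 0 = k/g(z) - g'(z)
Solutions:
 g(z) = -sqrt(C1 + 2*k*z)
 g(z) = sqrt(C1 + 2*k*z)


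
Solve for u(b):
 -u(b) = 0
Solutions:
 u(b) = 0


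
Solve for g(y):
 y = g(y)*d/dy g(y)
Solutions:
 g(y) = -sqrt(C1 + y^2)
 g(y) = sqrt(C1 + y^2)


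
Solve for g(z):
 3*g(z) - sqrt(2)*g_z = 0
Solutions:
 g(z) = C1*exp(3*sqrt(2)*z/2)


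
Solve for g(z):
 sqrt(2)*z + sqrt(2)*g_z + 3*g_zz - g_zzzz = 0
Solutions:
 g(z) = C1 + C2*exp(-sqrt(2)*z) + C3*exp(z*(sqrt(2) + sqrt(6))/2) + C4*exp(z*(-sqrt(6) + sqrt(2))/2) - z^2/2 + 3*sqrt(2)*z/2
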